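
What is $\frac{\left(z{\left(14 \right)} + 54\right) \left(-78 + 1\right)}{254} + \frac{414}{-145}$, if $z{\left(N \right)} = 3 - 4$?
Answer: $- \frac{696901}{36830} \approx -18.922$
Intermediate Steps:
$z{\left(N \right)} = -1$ ($z{\left(N \right)} = 3 - 4 = -1$)
$\frac{\left(z{\left(14 \right)} + 54\right) \left(-78 + 1\right)}{254} + \frac{414}{-145} = \frac{\left(-1 + 54\right) \left(-78 + 1\right)}{254} + \frac{414}{-145} = 53 \left(-77\right) \frac{1}{254} + 414 \left(- \frac{1}{145}\right) = \left(-4081\right) \frac{1}{254} - \frac{414}{145} = - \frac{4081}{254} - \frac{414}{145} = - \frac{696901}{36830}$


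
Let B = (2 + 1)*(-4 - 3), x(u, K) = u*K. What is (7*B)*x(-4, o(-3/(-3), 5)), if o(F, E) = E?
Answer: 2940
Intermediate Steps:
x(u, K) = K*u
B = -21 (B = 3*(-7) = -21)
(7*B)*x(-4, o(-3/(-3), 5)) = (7*(-21))*(5*(-4)) = -147*(-20) = 2940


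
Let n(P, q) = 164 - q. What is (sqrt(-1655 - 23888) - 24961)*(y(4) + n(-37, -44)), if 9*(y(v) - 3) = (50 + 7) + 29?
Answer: -49547585/9 + 1985*I*sqrt(25543)/9 ≈ -5.5053e+6 + 35250.0*I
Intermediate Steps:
y(v) = 113/9 (y(v) = 3 + ((50 + 7) + 29)/9 = 3 + (57 + 29)/9 = 3 + (1/9)*86 = 3 + 86/9 = 113/9)
(sqrt(-1655 - 23888) - 24961)*(y(4) + n(-37, -44)) = (sqrt(-1655 - 23888) - 24961)*(113/9 + (164 - 1*(-44))) = (sqrt(-25543) - 24961)*(113/9 + (164 + 44)) = (I*sqrt(25543) - 24961)*(113/9 + 208) = (-24961 + I*sqrt(25543))*(1985/9) = -49547585/9 + 1985*I*sqrt(25543)/9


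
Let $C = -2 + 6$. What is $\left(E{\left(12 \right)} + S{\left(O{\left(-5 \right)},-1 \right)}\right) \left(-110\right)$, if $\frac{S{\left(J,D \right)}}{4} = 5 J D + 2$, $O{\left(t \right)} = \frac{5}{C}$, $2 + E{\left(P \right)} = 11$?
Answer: $880$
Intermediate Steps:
$E{\left(P \right)} = 9$ ($E{\left(P \right)} = -2 + 11 = 9$)
$C = 4$
$O{\left(t \right)} = \frac{5}{4}$
$S{\left(J,D \right)} = 8 + 20 D J$ ($S{\left(J,D \right)} = 4 \left(5 J D + 2\right) = 4 \left(5 D J + 2\right) = 4 \left(2 + 5 D J\right) = 8 + 20 D J$)
$\left(E{\left(12 \right)} + S{\left(O{\left(-5 \right)},-1 \right)}\right) \left(-110\right) = \left(9 + \left(8 + 20 \left(-1\right) \frac{5}{4}\right)\right) \left(-110\right) = \left(9 + \left(8 - 25\right)\right) \left(-110\right) = \left(9 - 17\right) \left(-110\right) = \left(-8\right) \left(-110\right) = 880$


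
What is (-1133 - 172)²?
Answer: 1703025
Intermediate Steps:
(-1133 - 172)² = (-1305)² = 1703025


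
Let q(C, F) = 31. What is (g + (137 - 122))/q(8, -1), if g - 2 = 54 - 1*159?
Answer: -88/31 ≈ -2.8387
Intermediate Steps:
g = -103 (g = 2 + (54 - 1*159) = 2 + (54 - 159) = 2 - 105 = -103)
(g + (137 - 122))/q(8, -1) = (-103 + (137 - 122))/31 = (-103 + 15)*(1/31) = -88*1/31 = -88/31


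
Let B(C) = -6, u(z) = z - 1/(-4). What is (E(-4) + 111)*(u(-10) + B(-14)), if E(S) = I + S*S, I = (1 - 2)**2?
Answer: -2016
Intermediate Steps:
u(z) = 1/4 + z (u(z) = z - 1*(-1/4) = z + 1/4 = 1/4 + z)
I = 1 (I = (-1)**2 = 1)
E(S) = 1 + S**2 (E(S) = 1 + S*S = 1 + S**2)
(E(-4) + 111)*(u(-10) + B(-14)) = ((1 + (-4)**2) + 111)*((1/4 - 10) - 6) = ((1 + 16) + 111)*(-39/4 - 6) = (17 + 111)*(-63/4) = 128*(-63/4) = -2016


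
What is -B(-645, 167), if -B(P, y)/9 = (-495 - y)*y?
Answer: -994986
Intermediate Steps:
B(P, y) = -9*y*(-495 - y) (B(P, y) = -9*(-495 - y)*y = -9*y*(-495 - y))
-B(-645, 167) = -9*167*(495 + 167) = -9*167*662 = -1*994986 = -994986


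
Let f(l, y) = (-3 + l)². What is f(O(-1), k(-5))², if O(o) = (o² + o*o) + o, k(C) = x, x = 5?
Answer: 16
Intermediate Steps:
k(C) = 5
O(o) = o + 2*o² (O(o) = (o² + o²) + o = 2*o² + o = o + 2*o²)
f(O(-1), k(-5))² = ((-3 - (1 + 2*(-1)))²)² = ((-3 - (1 - 2))²)² = ((-3 - 1*(-1))²)² = ((-3 + 1)²)² = ((-2)²)² = 4² = 16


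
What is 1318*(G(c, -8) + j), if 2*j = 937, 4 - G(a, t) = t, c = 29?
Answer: 633299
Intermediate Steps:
G(a, t) = 4 - t
j = 937/2 (j = (½)*937 = 937/2 ≈ 468.50)
1318*(G(c, -8) + j) = 1318*((4 - 1*(-8)) + 937/2) = 1318*((4 + 8) + 937/2) = 1318*(12 + 937/2) = 1318*(961/2) = 633299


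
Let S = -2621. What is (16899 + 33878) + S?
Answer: 48156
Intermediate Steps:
(16899 + 33878) + S = (16899 + 33878) - 2621 = 50777 - 2621 = 48156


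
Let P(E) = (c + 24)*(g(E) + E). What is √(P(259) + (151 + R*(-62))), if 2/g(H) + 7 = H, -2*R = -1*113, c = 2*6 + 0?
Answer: √292642/7 ≈ 77.281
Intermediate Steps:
c = 12 (c = 12 + 0 = 12)
R = 113/2 (R = -(-1)*113/2 = -½*(-113) = 113/2 ≈ 56.500)
g(H) = 2/(-7 + H)
P(E) = 36*E + 72/(-7 + E) (P(E) = (12 + 24)*(2/(-7 + E) + E) = 36*(E + 2/(-7 + E)) = 36*E + 72/(-7 + E))
√(P(259) + (151 + R*(-62))) = √(36*(2 + 259*(-7 + 259))/(-7 + 259) + (151 + (113/2)*(-62))) = √(36*(2 + 259*252)/252 + (151 - 3503)) = √(36*(1/252)*(2 + 65268) - 3352) = √(36*(1/252)*65270 - 3352) = √(65270/7 - 3352) = √(41806/7) = √292642/7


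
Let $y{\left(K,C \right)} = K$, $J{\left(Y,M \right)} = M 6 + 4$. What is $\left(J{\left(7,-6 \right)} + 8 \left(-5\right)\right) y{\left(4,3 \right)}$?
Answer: $-288$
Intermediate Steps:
$J{\left(Y,M \right)} = 4 + 6 M$ ($J{\left(Y,M \right)} = 6 M + 4 = 4 + 6 M$)
$\left(J{\left(7,-6 \right)} + 8 \left(-5\right)\right) y{\left(4,3 \right)} = \left(\left(4 + 6 \left(-6\right)\right) + 8 \left(-5\right)\right) 4 = \left(\left(4 - 36\right) - 40\right) 4 = \left(-32 - 40\right) 4 = \left(-72\right) 4 = -288$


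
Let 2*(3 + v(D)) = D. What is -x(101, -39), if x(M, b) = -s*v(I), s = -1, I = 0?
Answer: 3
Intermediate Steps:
v(D) = -3 + D/2
x(M, b) = -3 (x(M, b) = -(-1)*(-3 + (½)*0) = -(-1)*(-3 + 0) = -(-1)*(-3) = -1*3 = -3)
-x(101, -39) = -1*(-3) = 3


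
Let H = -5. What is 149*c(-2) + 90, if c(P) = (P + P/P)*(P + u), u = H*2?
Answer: 1878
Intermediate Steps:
u = -10 (u = -5*2 = -10)
c(P) = (1 + P)*(-10 + P) (c(P) = (P + P/P)*(P - 10) = (P + 1)*(-10 + P) = (1 + P)*(-10 + P))
149*c(-2) + 90 = 149*(-10 + (-2)² - 9*(-2)) + 90 = 149*(-10 + 4 + 18) + 90 = 149*12 + 90 = 1788 + 90 = 1878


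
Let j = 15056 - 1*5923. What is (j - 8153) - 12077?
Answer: -11097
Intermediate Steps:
j = 9133 (j = 15056 - 5923 = 9133)
(j - 8153) - 12077 = (9133 - 8153) - 12077 = 980 - 12077 = -11097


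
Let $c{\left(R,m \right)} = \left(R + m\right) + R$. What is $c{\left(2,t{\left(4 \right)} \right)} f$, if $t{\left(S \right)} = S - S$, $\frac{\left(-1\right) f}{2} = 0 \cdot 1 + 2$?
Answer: $-16$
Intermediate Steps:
$f = -4$ ($f = - 2 \left(0 \cdot 1 + 2\right) = - 2 \left(0 + 2\right) = \left(-2\right) 2 = -4$)
$t{\left(S \right)} = 0$
$c{\left(R,m \right)} = m + 2 R$
$c{\left(2,t{\left(4 \right)} \right)} f = \left(0 + 2 \cdot 2\right) \left(-4\right) = \left(0 + 4\right) \left(-4\right) = 4 \left(-4\right) = -16$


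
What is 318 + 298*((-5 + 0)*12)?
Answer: -17562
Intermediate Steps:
318 + 298*((-5 + 0)*12) = 318 + 298*(-5*12) = 318 + 298*(-60) = 318 - 17880 = -17562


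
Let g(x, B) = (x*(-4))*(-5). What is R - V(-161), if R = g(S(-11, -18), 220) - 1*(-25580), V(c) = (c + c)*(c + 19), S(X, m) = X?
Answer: -20364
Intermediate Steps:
V(c) = 2*c*(19 + c) (V(c) = (2*c)*(19 + c) = 2*c*(19 + c))
g(x, B) = 20*x (g(x, B) = -4*x*(-5) = 20*x)
R = 25360 (R = 20*(-11) - 1*(-25580) = -220 + 25580 = 25360)
R - V(-161) = 25360 - 2*(-161)*(19 - 161) = 25360 - 2*(-161)*(-142) = 25360 - 1*45724 = 25360 - 45724 = -20364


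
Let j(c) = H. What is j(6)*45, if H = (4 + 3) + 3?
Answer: 450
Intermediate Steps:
H = 10 (H = 7 + 3 = 10)
j(c) = 10
j(6)*45 = 10*45 = 450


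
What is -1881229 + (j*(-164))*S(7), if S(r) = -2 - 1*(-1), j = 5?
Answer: -1880409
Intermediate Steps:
S(r) = -1 (S(r) = -2 + 1 = -1)
-1881229 + (j*(-164))*S(7) = -1881229 + (5*(-164))*(-1) = -1881229 - 820*(-1) = -1881229 + 820 = -1880409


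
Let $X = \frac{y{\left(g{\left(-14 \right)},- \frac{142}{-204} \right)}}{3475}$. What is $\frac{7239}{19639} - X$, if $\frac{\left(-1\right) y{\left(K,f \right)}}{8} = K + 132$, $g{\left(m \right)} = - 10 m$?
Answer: $\frac{67889989}{68245525} \approx 0.99479$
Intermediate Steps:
$y{\left(K,f \right)} = -1056 - 8 K$ ($y{\left(K,f \right)} = - 8 \left(K + 132\right) = - 8 \left(132 + K\right) = -1056 - 8 K$)
$X = - \frac{2176}{3475}$ ($X = \frac{-1056 - 8 \left(\left(-10\right) \left(-14\right)\right)}{3475} = \left(-1056 - 1120\right) \frac{1}{3475} = \left(-2176\right) \frac{1}{3475} = - \frac{2176}{3475} \approx -0.62619$)
$\frac{7239}{19639} - X = \frac{7239}{19639} - - \frac{2176}{3475} = 7239 \cdot \frac{1}{19639} + \frac{2176}{3475} = \frac{7239}{19639} + \frac{2176}{3475} = \frac{67889989}{68245525}$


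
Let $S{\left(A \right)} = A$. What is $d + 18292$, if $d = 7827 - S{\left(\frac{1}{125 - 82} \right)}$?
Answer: $\frac{1123116}{43} \approx 26119.0$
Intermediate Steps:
$d = \frac{336560}{43}$ ($d = 7827 - \frac{1}{125 - 82} = 7827 - \frac{1}{43} = \frac{336560}{43} \approx 7827.0$)
$d + 18292 = \frac{336560}{43} + 18292 = \frac{1123116}{43}$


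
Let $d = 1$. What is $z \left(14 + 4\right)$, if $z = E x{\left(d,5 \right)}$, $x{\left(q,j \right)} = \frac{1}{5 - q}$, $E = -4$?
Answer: $-18$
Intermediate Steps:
$z = -1$ ($z = - 4 \left(- \frac{1}{-5 + 1}\right) = - 4 \left(- \frac{1}{-4}\right) = - 4 \left(\left(-1\right) \left(- \frac{1}{4}\right)\right) = \left(-4\right) \frac{1}{4} = -1$)
$z \left(14 + 4\right) = - (14 + 4) = \left(-1\right) 18 = -18$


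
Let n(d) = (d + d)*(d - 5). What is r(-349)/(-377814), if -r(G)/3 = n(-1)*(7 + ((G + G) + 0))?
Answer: -4146/62969 ≈ -0.065842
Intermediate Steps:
n(d) = 2*d*(-5 + d) (n(d) = (2*d)*(-5 + d) = 2*d*(-5 + d))
r(G) = -252 - 72*G (r(G) = -3*2*(-1)*(-5 - 1)*(7 + ((G + G) + 0)) = -3*2*(-1)*(-6)*(7 + (2*G + 0)) = -36*(7 + 2*G) = -3*(84 + 24*G) = -252 - 72*G)
r(-349)/(-377814) = (-252 - 72*(-349))/(-377814) = (-252 + 25128)*(-1/377814) = 24876*(-1/377814) = -4146/62969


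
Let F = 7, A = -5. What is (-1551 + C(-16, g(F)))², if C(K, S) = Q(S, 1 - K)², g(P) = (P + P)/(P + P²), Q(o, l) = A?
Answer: 2328676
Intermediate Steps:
Q(o, l) = -5
g(P) = 2*P/(P + P²) (g(P) = (2*P)/(P + P²) = 2*P/(P + P²))
C(K, S) = 25 (C(K, S) = (-5)² = 25)
(-1551 + C(-16, g(F)))² = (-1551 + 25)² = (-1526)² = 2328676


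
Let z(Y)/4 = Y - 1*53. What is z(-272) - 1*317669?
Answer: -318969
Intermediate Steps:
z(Y) = -212 + 4*Y (z(Y) = 4*(Y - 1*53) = 4*(Y - 53) = 4*(-53 + Y) = -212 + 4*Y)
z(-272) - 1*317669 = (-212 + 4*(-272)) - 1*317669 = (-212 - 1088) - 317669 = -1300 - 317669 = -318969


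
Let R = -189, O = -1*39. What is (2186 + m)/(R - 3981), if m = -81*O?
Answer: -1069/834 ≈ -1.2818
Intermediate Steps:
O = -39
m = 3159 (m = -81*(-39) = 3159)
(2186 + m)/(R - 3981) = (2186 + 3159)/(-189 - 3981) = 5345/(-4170) = 5345*(-1/4170) = -1069/834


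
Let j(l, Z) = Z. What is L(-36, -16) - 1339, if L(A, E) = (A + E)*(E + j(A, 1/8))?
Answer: -1027/2 ≈ -513.50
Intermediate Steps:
L(A, E) = (⅛ + E)*(A + E) (L(A, E) = (A + E)*(E + 1/8) = (A + E)*(E + ⅛) = (A + E)*(⅛ + E) = (⅛ + E)*(A + E))
L(-36, -16) - 1339 = ((-16)² + (⅛)*(-36) + (⅛)*(-16) - 36*(-16)) - 1339 = (256 - 9/2 - 2 + 576) - 1339 = 1651/2 - 1339 = -1027/2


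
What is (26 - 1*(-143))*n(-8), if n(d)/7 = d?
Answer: -9464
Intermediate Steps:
n(d) = 7*d
(26 - 1*(-143))*n(-8) = (26 - 1*(-143))*(7*(-8)) = (26 + 143)*(-56) = 169*(-56) = -9464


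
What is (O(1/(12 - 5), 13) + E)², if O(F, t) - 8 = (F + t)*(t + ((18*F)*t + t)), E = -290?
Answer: 597998116/2401 ≈ 2.4906e+5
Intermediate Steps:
O(F, t) = 8 + (F + t)*(2*t + 18*F*t) (O(F, t) = 8 + (F + t)*(t + ((18*F)*t + t)) = 8 + (F + t)*(t + (18*F*t + t)) = 8 + (F + t)*(t + (t + 18*F*t)) = 8 + (F + t)*(2*t + 18*F*t))
(O(1/(12 - 5), 13) + E)² = ((8 + 2*13² + 2*13/(12 - 5) + 18*13²/(12 - 5) + 18*13*(1/(12 - 5))²) - 290)² = ((8 + 2*169 + 2*13/7 + 18*169/7 + 18*13*(1/7)²) - 290)² = ((8 + 338 + 2*(⅐)*13 + 18*(⅐)*169 + 18*13*(⅐)²) - 290)² = ((8 + 338 + 26/7 + 3042/7 + 18*13*(1/49)) - 290)² = ((8 + 338 + 26/7 + 3042/7 + 234/49) - 290)² = (38664/49 - 290)² = (24454/49)² = 597998116/2401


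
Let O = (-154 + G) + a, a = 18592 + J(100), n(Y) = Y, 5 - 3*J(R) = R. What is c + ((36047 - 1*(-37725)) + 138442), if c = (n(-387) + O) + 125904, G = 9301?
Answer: 1096315/3 ≈ 3.6544e+5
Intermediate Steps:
J(R) = 5/3 - R/3
a = 55681/3 (a = 18592 + (5/3 - ⅓*100) = 18592 + (5/3 - 100/3) = 18592 - 95/3 = 55681/3 ≈ 18560.)
O = 83122/3 (O = (-154 + 9301) + 55681/3 = 9147 + 55681/3 = 83122/3 ≈ 27707.)
c = 459673/3 (c = (-387 + 83122/3) + 125904 = 81961/3 + 125904 = 459673/3 ≈ 1.5322e+5)
c + ((36047 - 1*(-37725)) + 138442) = 459673/3 + ((36047 - 1*(-37725)) + 138442) = 459673/3 + ((36047 + 37725) + 138442) = 459673/3 + (73772 + 138442) = 459673/3 + 212214 = 1096315/3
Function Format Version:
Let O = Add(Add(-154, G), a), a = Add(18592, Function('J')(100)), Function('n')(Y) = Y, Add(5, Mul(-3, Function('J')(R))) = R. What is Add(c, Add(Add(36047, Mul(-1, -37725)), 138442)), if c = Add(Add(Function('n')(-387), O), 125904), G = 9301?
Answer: Rational(1096315, 3) ≈ 3.6544e+5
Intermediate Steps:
Function('J')(R) = Add(Rational(5, 3), Mul(Rational(-1, 3), R))
a = Rational(55681, 3) (a = Add(18592, Add(Rational(5, 3), Mul(Rational(-1, 3), 100))) = Add(18592, Add(Rational(5, 3), Rational(-100, 3))) = Add(18592, Rational(-95, 3)) = Rational(55681, 3) ≈ 18560.)
O = Rational(83122, 3) (O = Add(Add(-154, 9301), Rational(55681, 3)) = Add(9147, Rational(55681, 3)) = Rational(83122, 3) ≈ 27707.)
c = Rational(459673, 3) (c = Add(Add(-387, Rational(83122, 3)), 125904) = Add(Rational(81961, 3), 125904) = Rational(459673, 3) ≈ 1.5322e+5)
Add(c, Add(Add(36047, Mul(-1, -37725)), 138442)) = Add(Rational(459673, 3), Add(Add(36047, Mul(-1, -37725)), 138442)) = Add(Rational(459673, 3), Add(Add(36047, 37725), 138442)) = Add(Rational(459673, 3), Add(73772, 138442)) = Add(Rational(459673, 3), 212214) = Rational(1096315, 3)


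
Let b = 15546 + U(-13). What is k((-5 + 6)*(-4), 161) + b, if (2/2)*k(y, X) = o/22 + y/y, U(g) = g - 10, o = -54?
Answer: 170737/11 ≈ 15522.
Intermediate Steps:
U(g) = -10 + g
k(y, X) = -16/11 (k(y, X) = -54/22 + y/y = -54*1/22 + 1 = -27/11 + 1 = -16/11)
b = 15523 (b = 15546 + (-10 - 13) = 15546 - 23 = 15523)
k((-5 + 6)*(-4), 161) + b = -16/11 + 15523 = 170737/11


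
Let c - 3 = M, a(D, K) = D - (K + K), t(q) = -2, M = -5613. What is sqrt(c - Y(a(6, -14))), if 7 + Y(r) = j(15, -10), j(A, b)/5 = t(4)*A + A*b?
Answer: I*sqrt(4703) ≈ 68.578*I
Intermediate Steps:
a(D, K) = D - 2*K
c = -5610 (c = 3 - 5613 = -5610)
j(A, b) = -10*A + 5*A*b (j(A, b) = 5*(-2*A + A*b) = -10*A + 5*A*b)
Y(r) = -907 (Y(r) = -7 + 5*15*(-2 - 10) = -7 + 5*15*(-12) = -7 - 900 = -907)
sqrt(c - Y(a(6, -14))) = sqrt(-5610 - 1*(-907)) = sqrt(-5610 + 907) = sqrt(-4703) = I*sqrt(4703)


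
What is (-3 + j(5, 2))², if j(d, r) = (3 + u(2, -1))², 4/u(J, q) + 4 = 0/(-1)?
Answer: 1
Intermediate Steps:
u(J, q) = -1 (u(J, q) = 4/(-4 + 0/(-1)) = 4/(-4 + 0*(-1)) = 4/(-4 + 0) = 4/(-4) = 4*(-¼) = -1)
j(d, r) = 4 (j(d, r) = (3 - 1)² = 2² = 4)
(-3 + j(5, 2))² = (-3 + 4)² = 1² = 1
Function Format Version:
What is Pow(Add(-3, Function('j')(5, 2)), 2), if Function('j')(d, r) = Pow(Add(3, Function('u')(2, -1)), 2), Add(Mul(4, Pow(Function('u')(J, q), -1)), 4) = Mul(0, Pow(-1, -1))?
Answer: 1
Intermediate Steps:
Function('u')(J, q) = -1 (Function('u')(J, q) = Mul(4, Pow(Add(-4, Mul(0, Pow(-1, -1))), -1)) = Mul(4, Pow(Add(-4, Mul(0, -1)), -1)) = Mul(4, Pow(Add(-4, 0), -1)) = Mul(4, Pow(-4, -1)) = Mul(4, Rational(-1, 4)) = -1)
Function('j')(d, r) = 4 (Function('j')(d, r) = Pow(Add(3, -1), 2) = Pow(2, 2) = 4)
Pow(Add(-3, Function('j')(5, 2)), 2) = Pow(Add(-3, 4), 2) = Pow(1, 2) = 1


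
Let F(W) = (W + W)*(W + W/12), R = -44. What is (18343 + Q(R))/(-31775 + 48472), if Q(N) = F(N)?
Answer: 67613/50091 ≈ 1.3498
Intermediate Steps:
F(W) = 13*W²/6 (F(W) = (2*W)*(W + W*(1/12)) = (2*W)*(W + W/12) = (2*W)*(13*W/12) = 13*W²/6)
Q(N) = 13*N²/6
(18343 + Q(R))/(-31775 + 48472) = (18343 + (13/6)*(-44)²)/(-31775 + 48472) = (18343 + (13/6)*1936)/16697 = (18343 + 12584/3)*(1/16697) = (67613/3)*(1/16697) = 67613/50091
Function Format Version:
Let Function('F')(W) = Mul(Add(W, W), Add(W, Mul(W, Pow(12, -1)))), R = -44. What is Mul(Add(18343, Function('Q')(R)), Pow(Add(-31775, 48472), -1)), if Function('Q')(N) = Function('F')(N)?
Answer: Rational(67613, 50091) ≈ 1.3498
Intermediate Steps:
Function('F')(W) = Mul(Rational(13, 6), Pow(W, 2)) (Function('F')(W) = Mul(Mul(2, W), Add(W, Mul(W, Rational(1, 12)))) = Mul(Mul(2, W), Add(W, Mul(Rational(1, 12), W))) = Mul(Mul(2, W), Mul(Rational(13, 12), W)) = Mul(Rational(13, 6), Pow(W, 2)))
Function('Q')(N) = Mul(Rational(13, 6), Pow(N, 2))
Mul(Add(18343, Function('Q')(R)), Pow(Add(-31775, 48472), -1)) = Mul(Add(18343, Mul(Rational(13, 6), Pow(-44, 2))), Pow(Add(-31775, 48472), -1)) = Mul(Add(18343, Mul(Rational(13, 6), 1936)), Pow(16697, -1)) = Mul(Add(18343, Rational(12584, 3)), Rational(1, 16697)) = Mul(Rational(67613, 3), Rational(1, 16697)) = Rational(67613, 50091)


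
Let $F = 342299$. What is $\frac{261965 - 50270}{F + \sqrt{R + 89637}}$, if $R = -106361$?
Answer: $\frac{4830865787}{7811241475} - \frac{28226 i \sqrt{4181}}{7811241475} \approx 0.61845 - 0.00023365 i$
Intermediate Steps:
$\frac{261965 - 50270}{F + \sqrt{R + 89637}} = \frac{261965 - 50270}{342299 + \sqrt{-106361 + 89637}} = \frac{211695}{342299 + \sqrt{-16724}} = \frac{211695}{342299 + 2 i \sqrt{4181}}$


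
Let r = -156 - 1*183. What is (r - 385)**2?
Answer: 524176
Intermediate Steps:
r = -339 (r = -156 - 183 = -339)
(r - 385)**2 = (-339 - 385)**2 = (-724)**2 = 524176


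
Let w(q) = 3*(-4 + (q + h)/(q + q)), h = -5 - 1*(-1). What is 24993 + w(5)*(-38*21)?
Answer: 171648/5 ≈ 34330.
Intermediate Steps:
h = -4 (h = -5 + 1 = -4)
w(q) = -12 + 3*(-4 + q)/(2*q) (w(q) = 3*(-4 + (q - 4)/(q + q)) = 3*(-4 + (-4 + q)/((2*q))) = 3*(-4 + (-4 + q)*(1/(2*q))) = 3*(-4 + (-4 + q)/(2*q)) = -12 + 3*(-4 + q)/(2*q))
24993 + w(5)*(-38*21) = 24993 + (-21/2 - 6/5)*(-38*21) = 24993 + (-21/2 - 6*⅕)*(-798) = 24993 + (-21/2 - 6/5)*(-798) = 24993 - 117/10*(-798) = 24993 + 46683/5 = 171648/5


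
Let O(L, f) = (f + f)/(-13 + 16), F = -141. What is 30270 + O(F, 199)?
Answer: 91208/3 ≈ 30403.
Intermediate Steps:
O(L, f) = 2*f/3 (O(L, f) = (2*f)/3 = (2*f)*(⅓) = 2*f/3)
30270 + O(F, 199) = 30270 + (⅔)*199 = 30270 + 398/3 = 91208/3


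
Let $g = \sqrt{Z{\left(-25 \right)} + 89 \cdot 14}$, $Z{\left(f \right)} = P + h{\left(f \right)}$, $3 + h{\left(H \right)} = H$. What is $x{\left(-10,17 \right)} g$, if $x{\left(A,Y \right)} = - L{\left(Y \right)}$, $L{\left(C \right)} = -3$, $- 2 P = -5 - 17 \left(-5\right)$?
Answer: $3 \sqrt{1178} \approx 102.97$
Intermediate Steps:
$h{\left(H \right)} = -3 + H$
$P = -40$ ($P = - \frac{-5 - 17 \left(-5\right)}{2} = - \frac{-5 - -85}{2} = - \frac{-5 + 85}{2} = \left(- \frac{1}{2}\right) 80 = -40$)
$x{\left(A,Y \right)} = 3$ ($x{\left(A,Y \right)} = \left(-1\right) \left(-3\right) = 3$)
$Z{\left(f \right)} = -43 + f$ ($Z{\left(f \right)} = -40 + \left(-3 + f\right) = -43 + f$)
$g = \sqrt{1178}$ ($g = \sqrt{\left(-43 - 25\right) + 89 \cdot 14} = \sqrt{-68 + 1246} = \sqrt{1178} \approx 34.322$)
$x{\left(-10,17 \right)} g = 3 \sqrt{1178}$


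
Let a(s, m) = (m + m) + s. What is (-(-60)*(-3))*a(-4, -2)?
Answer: 1440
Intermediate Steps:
a(s, m) = s + 2*m (a(s, m) = 2*m + s = s + 2*m)
(-(-60)*(-3))*a(-4, -2) = (-(-60)*(-3))*(-4 + 2*(-2)) = (-5*36)*(-4 - 4) = -180*(-8) = 1440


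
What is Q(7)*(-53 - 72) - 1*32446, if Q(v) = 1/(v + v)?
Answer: -454369/14 ≈ -32455.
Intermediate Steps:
Q(v) = 1/(2*v)
Q(7)*(-53 - 72) - 1*32446 = ((1/2)/7)*(-53 - 72) - 1*32446 = ((1/2)*(1/7))*(-125) - 32446 = (1/14)*(-125) - 32446 = -125/14 - 32446 = -454369/14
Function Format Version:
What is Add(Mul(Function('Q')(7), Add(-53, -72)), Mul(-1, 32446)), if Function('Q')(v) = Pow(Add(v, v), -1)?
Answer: Rational(-454369, 14) ≈ -32455.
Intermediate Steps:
Function('Q')(v) = Mul(Rational(1, 2), Pow(v, -1)) (Function('Q')(v) = Pow(Mul(2, v), -1) = Mul(Rational(1, 2), Pow(v, -1)))
Add(Mul(Function('Q')(7), Add(-53, -72)), Mul(-1, 32446)) = Add(Mul(Mul(Rational(1, 2), Pow(7, -1)), Add(-53, -72)), Mul(-1, 32446)) = Add(Mul(Mul(Rational(1, 2), Rational(1, 7)), -125), -32446) = Add(Mul(Rational(1, 14), -125), -32446) = Add(Rational(-125, 14), -32446) = Rational(-454369, 14)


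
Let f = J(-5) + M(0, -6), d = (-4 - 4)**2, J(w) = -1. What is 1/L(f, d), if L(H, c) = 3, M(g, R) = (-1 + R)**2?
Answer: 1/3 ≈ 0.33333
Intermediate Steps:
d = 64 (d = (-8)**2 = 64)
f = 48 (f = -1 + (-1 - 6)**2 = -1 + (-7)**2 = -1 + 49 = 48)
1/L(f, d) = 1/3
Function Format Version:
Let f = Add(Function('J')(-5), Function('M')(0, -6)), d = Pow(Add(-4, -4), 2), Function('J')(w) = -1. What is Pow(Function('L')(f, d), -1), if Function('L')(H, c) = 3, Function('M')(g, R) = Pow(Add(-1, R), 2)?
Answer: Rational(1, 3) ≈ 0.33333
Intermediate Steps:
d = 64 (d = Pow(-8, 2) = 64)
f = 48 (f = Add(-1, Pow(Add(-1, -6), 2)) = Add(-1, Pow(-7, 2)) = Add(-1, 49) = 48)
Pow(Function('L')(f, d), -1) = Pow(3, -1) = Rational(1, 3)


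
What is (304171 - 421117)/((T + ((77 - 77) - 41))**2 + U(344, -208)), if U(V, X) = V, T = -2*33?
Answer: -38982/3931 ≈ -9.9166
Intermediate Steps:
T = -66
(304171 - 421117)/((T + ((77 - 77) - 41))**2 + U(344, -208)) = (304171 - 421117)/((-66 + ((77 - 77) - 41))**2 + 344) = -116946/((-66 + (0 - 41))**2 + 344) = -116946/((-66 - 41)**2 + 344) = -116946/((-107)**2 + 344) = -116946/(11449 + 344) = -116946/11793 = -116946*1/11793 = -38982/3931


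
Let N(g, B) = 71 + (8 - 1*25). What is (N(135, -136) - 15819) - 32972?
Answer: -48737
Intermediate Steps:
N(g, B) = 54 (N(g, B) = 71 + (8 - 25) = 71 - 17 = 54)
(N(135, -136) - 15819) - 32972 = (54 - 15819) - 32972 = -15765 - 32972 = -48737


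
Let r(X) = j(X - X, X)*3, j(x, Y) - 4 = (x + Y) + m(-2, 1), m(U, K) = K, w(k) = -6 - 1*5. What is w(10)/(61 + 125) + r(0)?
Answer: 2779/186 ≈ 14.941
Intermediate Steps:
w(k) = -11 (w(k) = -6 - 5 = -11)
j(x, Y) = 5 + Y + x (j(x, Y) = 4 + ((x + Y) + 1) = 4 + ((Y + x) + 1) = 4 + (1 + Y + x) = 5 + Y + x)
r(X) = 15 + 3*X (r(X) = (5 + X + (X - X))*3 = (5 + X + 0)*3 = (5 + X)*3 = 15 + 3*X)
w(10)/(61 + 125) + r(0) = -11/(61 + 125) + (15 + 3*0) = -11/186 + (15 + 0) = -11*1/186 + 15 = -11/186 + 15 = 2779/186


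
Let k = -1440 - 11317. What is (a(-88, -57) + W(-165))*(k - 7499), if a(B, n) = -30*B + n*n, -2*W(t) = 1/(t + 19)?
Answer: -8707998696/73 ≈ -1.1929e+8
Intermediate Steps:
W(t) = -1/(2*(19 + t)) (W(t) = -1/(2*(t + 19)) = -1/(2*(19 + t)))
a(B, n) = n² - 30*B (a(B, n) = -30*B + n² = n² - 30*B)
k = -12757
(a(-88, -57) + W(-165))*(k - 7499) = (((-57)² - 30*(-88)) - 1/(38 + 2*(-165)))*(-12757 - 7499) = ((3249 + 2640) - 1/(38 - 330))*(-20256) = (5889 - 1/(-292))*(-20256) = (5889 - 1*(-1/292))*(-20256) = (5889 + 1/292)*(-20256) = (1719589/292)*(-20256) = -8707998696/73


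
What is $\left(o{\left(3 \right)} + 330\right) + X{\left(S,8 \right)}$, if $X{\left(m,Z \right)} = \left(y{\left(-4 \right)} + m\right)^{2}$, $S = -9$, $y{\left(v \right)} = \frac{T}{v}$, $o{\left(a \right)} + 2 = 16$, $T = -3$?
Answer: $\frac{6593}{16} \approx 412.06$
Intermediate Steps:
$o{\left(a \right)} = 14$ ($o{\left(a \right)} = -2 + 16 = 14$)
$y{\left(v \right)} = - \frac{3}{v}$
$X{\left(m,Z \right)} = \left(\frac{3}{4} + m\right)^{2}$ ($X{\left(m,Z \right)} = \left(- \frac{3}{-4} + m\right)^{2} = \left(\left(-3\right) \left(- \frac{1}{4}\right) + m\right)^{2} = \left(\frac{3}{4} + m\right)^{2}$)
$\left(o{\left(3 \right)} + 330\right) + X{\left(S,8 \right)} = \left(14 + 330\right) + \frac{\left(3 + 4 \left(-9\right)\right)^{2}}{16} = 344 + \frac{\left(3 - 36\right)^{2}}{16} = 344 + \frac{\left(-33\right)^{2}}{16} = 344 + \frac{1}{16} \cdot 1089 = 344 + \frac{1089}{16} = \frac{6593}{16}$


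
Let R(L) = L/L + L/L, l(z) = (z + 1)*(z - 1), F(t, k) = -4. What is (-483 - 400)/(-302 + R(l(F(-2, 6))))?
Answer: 883/300 ≈ 2.9433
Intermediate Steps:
l(z) = (1 + z)*(-1 + z)
R(L) = 2 (R(L) = 1 + 1 = 2)
(-483 - 400)/(-302 + R(l(F(-2, 6)))) = (-483 - 400)/(-302 + 2) = -883/(-300) = -883*(-1/300) = 883/300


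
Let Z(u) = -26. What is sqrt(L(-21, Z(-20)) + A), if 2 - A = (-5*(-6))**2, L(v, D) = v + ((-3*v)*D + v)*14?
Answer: I*sqrt(24145) ≈ 155.39*I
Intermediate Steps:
L(v, D) = 15*v - 42*D*v (L(v, D) = v + (-3*D*v + v)*14 = v + (v - 3*D*v)*14 = v + (14*v - 42*D*v) = 15*v - 42*D*v)
A = -898 (A = 2 - (-5*(-6))**2 = 2 - 1*30**2 = 2 - 1*900 = 2 - 900 = -898)
sqrt(L(-21, Z(-20)) + A) = sqrt(3*(-21)*(5 - 14*(-26)) - 898) = sqrt(3*(-21)*(5 + 364) - 898) = sqrt(3*(-21)*369 - 898) = sqrt(-23247 - 898) = sqrt(-24145) = I*sqrt(24145)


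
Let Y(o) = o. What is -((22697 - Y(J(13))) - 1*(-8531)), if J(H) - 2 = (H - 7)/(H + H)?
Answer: -405935/13 ≈ -31226.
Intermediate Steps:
J(H) = 2 + (-7 + H)/(2*H) (J(H) = 2 + (H - 7)/(H + H) = 2 + (-7 + H)/((2*H)) = 2 + (-7 + H)*(1/(2*H)) = 2 + (-7 + H)/(2*H))
-((22697 - Y(J(13))) - 1*(-8531)) = -((22697 - (-7 + 5*13)/(2*13)) - 1*(-8531)) = -((22697 - (-7 + 65)/(2*13)) + 8531) = -((22697 - 58/(2*13)) + 8531) = -((22697 - 1*29/13) + 8531) = -((22697 - 29/13) + 8531) = -(295032/13 + 8531) = -1*405935/13 = -405935/13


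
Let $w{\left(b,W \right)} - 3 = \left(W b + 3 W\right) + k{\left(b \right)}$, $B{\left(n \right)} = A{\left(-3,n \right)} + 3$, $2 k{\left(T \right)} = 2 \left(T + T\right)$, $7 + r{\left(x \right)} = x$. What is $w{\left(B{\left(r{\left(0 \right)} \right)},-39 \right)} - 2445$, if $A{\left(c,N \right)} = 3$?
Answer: $-2781$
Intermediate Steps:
$r{\left(x \right)} = -7 + x$
$k{\left(T \right)} = 2 T$ ($k{\left(T \right)} = \frac{2 \left(T + T\right)}{2} = \frac{2 \cdot 2 T}{2} = \frac{4 T}{2} = 2 T$)
$B{\left(n \right)} = 6$ ($B{\left(n \right)} = 3 + 3 = 6$)
$w{\left(b,W \right)} = 3 + 2 b + 3 W + W b$ ($w{\left(b,W \right)} = 3 + \left(\left(W b + 3 W\right) + 2 b\right) = 3 + \left(\left(3 W + W b\right) + 2 b\right) = 3 + \left(2 b + 3 W + W b\right) = 3 + 2 b + 3 W + W b$)
$w{\left(B{\left(r{\left(0 \right)} \right)},-39 \right)} - 2445 = \left(3 + 2 \cdot 6 + 3 \left(-39\right) - 234\right) - 2445 = \left(3 + 12 - 117 - 234\right) - 2445 = -336 - 2445 = -2781$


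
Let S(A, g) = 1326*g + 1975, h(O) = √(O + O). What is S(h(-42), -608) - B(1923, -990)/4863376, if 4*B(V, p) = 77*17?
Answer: -2235021411963/2779072 ≈ -8.0423e+5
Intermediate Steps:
h(O) = √2*√O (h(O) = √(2*O) = √2*√O)
B(V, p) = 1309/4 (B(V, p) = (77*17)/4 = (¼)*1309 = 1309/4)
S(A, g) = 1975 + 1326*g
S(h(-42), -608) - B(1923, -990)/4863376 = (1975 + 1326*(-608)) - 1309/(4*4863376) = (1975 - 806208) - 1309/(4*4863376) = -804233 - 1*187/2779072 = -804233 - 187/2779072 = -2235021411963/2779072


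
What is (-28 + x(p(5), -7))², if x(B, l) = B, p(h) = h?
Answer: 529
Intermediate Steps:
(-28 + x(p(5), -7))² = (-28 + 5)² = (-23)² = 529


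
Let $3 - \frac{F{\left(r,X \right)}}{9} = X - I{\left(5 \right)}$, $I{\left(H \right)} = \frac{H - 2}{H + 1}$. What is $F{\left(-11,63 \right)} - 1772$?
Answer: $- \frac{4615}{2} \approx -2307.5$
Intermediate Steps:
$I{\left(H \right)} = \frac{-2 + H}{1 + H}$
$F{\left(r,X \right)} = \frac{63}{2} - 9 X$ ($F{\left(r,X \right)} = 27 - 9 \left(X - \frac{-2 + 5}{1 + 5}\right) = 27 - 9 \left(X - \frac{1}{6} \cdot 3\right) = 27 - 9 \left(X - \frac{1}{2}\right) = 27 - 9 \left(- \frac{1}{2} + X\right) = 27 - \left(- \frac{9}{2} + 9 X\right) = \frac{63}{2} - 9 X$)
$F{\left(-11,63 \right)} - 1772 = \left(\frac{63}{2} - 567\right) - 1772 = - \frac{1071}{2} - 1772 = - \frac{4615}{2}$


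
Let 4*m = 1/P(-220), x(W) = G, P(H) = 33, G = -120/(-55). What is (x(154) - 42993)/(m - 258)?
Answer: 115812/695 ≈ 166.64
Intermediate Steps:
G = 24/11 (G = -120*(-1/55) = 24/11 ≈ 2.1818)
x(W) = 24/11
m = 1/132 (m = (¼)/33 = (¼)*(1/33) = 1/132 ≈ 0.0075758)
(x(154) - 42993)/(m - 258) = (24/11 - 42993)/(1/132 - 258) = -472899/(11*(-34055/132)) = -472899/11*(-132/34055) = 115812/695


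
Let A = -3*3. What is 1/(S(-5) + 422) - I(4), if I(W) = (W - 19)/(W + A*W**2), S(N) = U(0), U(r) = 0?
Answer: -619/5908 ≈ -0.10477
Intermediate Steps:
S(N) = 0
A = -9
I(W) = (-19 + W)/(W - 9*W**2) (I(W) = (W - 19)/(W - 9*W**2) = (-19 + W)/(W - 9*W**2))
1/(S(-5) + 422) - I(4) = 1/(0 + 422) - (19 - 1*4)/(4*(-1 + 9*4)) = 1/422 - (19 - 4)/(4*(-1 + 36)) = 1/422 - 15/(4*35) = 1/422 - 1*3/28 = 1/422 - 3/28 = -619/5908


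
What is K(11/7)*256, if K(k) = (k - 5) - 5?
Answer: -15104/7 ≈ -2157.7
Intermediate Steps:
K(k) = -10 + k (K(k) = (-5 + k) - 5 = -10 + k)
K(11/7)*256 = (-10 + 11/7)*256 = -59/7*256 = -15104/7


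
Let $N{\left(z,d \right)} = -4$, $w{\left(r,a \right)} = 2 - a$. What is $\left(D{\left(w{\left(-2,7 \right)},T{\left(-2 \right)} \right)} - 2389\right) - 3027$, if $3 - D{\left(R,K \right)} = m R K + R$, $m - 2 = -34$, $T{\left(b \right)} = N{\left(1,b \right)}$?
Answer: $-4768$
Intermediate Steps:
$T{\left(b \right)} = -4$
$m = -32$ ($m = 2 - 34 = -32$)
$D{\left(R,K \right)} = 3 - R + 32 K R$ ($D{\left(R,K \right)} = 3 - \left(- 32 R K + R\right) = 3 - \left(- 32 K R + R\right) = 3 - \left(R - 32 K R\right) = 3 + \left(- R + 32 K R\right) = 3 - R + 32 K R$)
$\left(D{\left(w{\left(-2,7 \right)},T{\left(-2 \right)} \right)} - 2389\right) - 3027 = \left(\left(3 - \left(2 - 7\right) + 32 \left(-4\right) \left(2 - 7\right)\right) - 2389\right) - 3027 = \left(\left(3 - -5 + 32 \left(-4\right) \left(-5\right)\right) - 2389\right) - 3027 = \left(\left(3 + 5 + 640\right) - 2389\right) - 3027 = \left(648 - 2389\right) - 3027 = -1741 - 3027 = -4768$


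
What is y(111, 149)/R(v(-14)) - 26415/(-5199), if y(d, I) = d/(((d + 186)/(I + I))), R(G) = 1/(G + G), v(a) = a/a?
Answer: 39087811/171567 ≈ 227.83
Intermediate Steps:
v(a) = 1
R(G) = 1/(2*G)
y(d, I) = 2*I*d/(186 + d) (y(d, I) = d/(((186 + d)/((2*I)))) = d/(((186 + d)*(1/(2*I)))) = d/(((186 + d)/(2*I))) = d*(2*I/(186 + d)) = 2*I*d/(186 + d))
y(111, 149)/R(v(-14)) - 26415/(-5199) = (2*149*111/(186 + 111))/(((1/2)/1)) - 26415/(-5199) = (2*149*111/297)/(((1/2)*1)) - 26415*(-1/5199) = (2*149*111*(1/297))/(1/2) + 8805/1733 = (11026/99)*2 + 8805/1733 = 22052/99 + 8805/1733 = 39087811/171567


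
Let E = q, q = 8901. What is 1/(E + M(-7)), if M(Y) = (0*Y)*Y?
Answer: 1/8901 ≈ 0.00011235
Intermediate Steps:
E = 8901
M(Y) = 0 (M(Y) = 0*Y = 0)
1/(E + M(-7)) = 1/(8901 + 0) = 1/8901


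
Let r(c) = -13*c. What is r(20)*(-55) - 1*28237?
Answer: -13937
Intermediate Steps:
r(20)*(-55) - 1*28237 = -13*20*(-55) - 1*28237 = -260*(-55) - 28237 = 14300 - 28237 = -13937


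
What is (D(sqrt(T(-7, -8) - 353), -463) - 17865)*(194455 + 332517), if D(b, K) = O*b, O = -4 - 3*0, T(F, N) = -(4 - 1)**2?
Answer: -9414354780 - 2107888*I*sqrt(362) ≈ -9.4144e+9 - 4.0105e+7*I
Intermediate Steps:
T(F, N) = -9 (T(F, N) = -1*3**2 = -1*9 = -9)
O = -4 (O = -4 + 0 = -4)
D(b, K) = -4*b
(D(sqrt(T(-7, -8) - 353), -463) - 17865)*(194455 + 332517) = (-4*sqrt(-9 - 353) - 17865)*(194455 + 332517) = (-4*I*sqrt(362) - 17865)*526972 = (-17865 - 4*I*sqrt(362))*526972 = -9414354780 - 2107888*I*sqrt(362)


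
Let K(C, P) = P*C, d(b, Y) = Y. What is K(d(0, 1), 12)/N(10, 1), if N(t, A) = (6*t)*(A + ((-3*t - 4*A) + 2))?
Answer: -1/155 ≈ -0.0064516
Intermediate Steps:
K(C, P) = C*P
N(t, A) = 6*t*(2 - 3*A - 3*t) (N(t, A) = (6*t)*(A + ((-4*A - 3*t) + 2)) = (6*t)*(A + (2 - 4*A - 3*t)) = (6*t)*(2 - 3*A - 3*t) = 6*t*(2 - 3*A - 3*t))
K(d(0, 1), 12)/N(10, 1) = (1*12)/((6*10*(2 - 3*1 - 3*10))) = 12/(6*10*(2 - 3 - 30)) = 12/(6*10*(-31)) = 12/(-1860) = -1/1860*12 = -1/155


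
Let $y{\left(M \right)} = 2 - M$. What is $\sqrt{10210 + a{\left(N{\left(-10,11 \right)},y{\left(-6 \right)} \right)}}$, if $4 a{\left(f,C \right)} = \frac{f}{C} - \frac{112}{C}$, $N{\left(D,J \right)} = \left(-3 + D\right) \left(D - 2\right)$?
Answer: $\frac{\sqrt{163382}}{4} \approx 101.05$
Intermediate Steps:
$N{\left(D,J \right)} = \left(-3 + D\right) \left(-2 + D\right)$
$a{\left(f,C \right)} = - \frac{28}{C} + \frac{f}{4 C}$ ($a{\left(f,C \right)} = \frac{\frac{f}{C} - \frac{112}{C}}{4} = \frac{- \frac{112}{C} + \frac{f}{C}}{4} = - \frac{28}{C} + \frac{f}{4 C}$)
$\sqrt{10210 + a{\left(N{\left(-10,11 \right)},y{\left(-6 \right)} \right)}} = \sqrt{10210 + \frac{-112 + \left(6 + \left(-10\right)^{2} - -50\right)}{4 \left(2 - -6\right)}} = \sqrt{10210 + \frac{-112 + \left(6 + 100 + 50\right)}{4 \left(2 + 6\right)}} = \sqrt{10210 + \frac{-112 + 156}{4 \cdot 8}} = \sqrt{10210 + \frac{1}{4} \cdot \frac{1}{8} \cdot 44} = \sqrt{10210 + \frac{11}{8}} = \sqrt{\frac{81691}{8}} = \frac{\sqrt{163382}}{4}$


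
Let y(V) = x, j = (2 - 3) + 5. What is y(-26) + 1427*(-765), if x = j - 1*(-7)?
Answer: -1091644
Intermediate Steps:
j = 4 (j = -1 + 5 = 4)
x = 11 (x = 4 - 1*(-7) = 4 + 7 = 11)
y(V) = 11
y(-26) + 1427*(-765) = 11 + 1427*(-765) = 11 - 1091655 = -1091644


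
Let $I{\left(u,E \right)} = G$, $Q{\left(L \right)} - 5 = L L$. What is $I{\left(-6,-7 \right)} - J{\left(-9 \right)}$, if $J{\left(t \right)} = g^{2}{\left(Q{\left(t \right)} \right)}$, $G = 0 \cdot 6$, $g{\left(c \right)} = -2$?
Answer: $-4$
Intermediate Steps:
$Q{\left(L \right)} = 5 + L^{2}$ ($Q{\left(L \right)} = 5 + L L = 5 + L^{2}$)
$G = 0$
$I{\left(u,E \right)} = 0$
$J{\left(t \right)} = 4$ ($J{\left(t \right)} = \left(-2\right)^{2} = 4$)
$I{\left(-6,-7 \right)} - J{\left(-9 \right)} = 0 - 4 = -4$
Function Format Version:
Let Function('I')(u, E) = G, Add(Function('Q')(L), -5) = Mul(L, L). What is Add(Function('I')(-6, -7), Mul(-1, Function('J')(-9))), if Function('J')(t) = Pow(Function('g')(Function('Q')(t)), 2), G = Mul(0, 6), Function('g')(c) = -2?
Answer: -4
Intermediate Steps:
Function('Q')(L) = Add(5, Pow(L, 2)) (Function('Q')(L) = Add(5, Mul(L, L)) = Add(5, Pow(L, 2)))
G = 0
Function('I')(u, E) = 0
Function('J')(t) = 4 (Function('J')(t) = Pow(-2, 2) = 4)
Add(Function('I')(-6, -7), Mul(-1, Function('J')(-9))) = Add(0, Mul(-1, 4)) = Add(0, -4) = -4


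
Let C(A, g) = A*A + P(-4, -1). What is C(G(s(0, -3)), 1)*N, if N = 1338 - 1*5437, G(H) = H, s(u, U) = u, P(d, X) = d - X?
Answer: 12297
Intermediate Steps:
C(A, g) = -3 + A**2 (C(A, g) = A*A + (-4 - 1*(-1)) = A**2 + (-4 + 1) = A**2 - 3 = -3 + A**2)
N = -4099 (N = 1338 - 5437 = -4099)
C(G(s(0, -3)), 1)*N = (-3 + 0**2)*(-4099) = (-3 + 0)*(-4099) = -3*(-4099) = 12297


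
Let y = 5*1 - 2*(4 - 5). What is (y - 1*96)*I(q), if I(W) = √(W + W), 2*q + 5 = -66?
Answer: -89*I*√71 ≈ -749.93*I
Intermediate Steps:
q = -71/2 (q = -5/2 + (½)*(-66) = -5/2 - 33 = -71/2 ≈ -35.500)
I(W) = √2*√W (I(W) = √(2*W) = √2*√W)
y = 7 (y = 5 - 2*(-1) = 5 + 2 = 7)
(y - 1*96)*I(q) = (7 - 1*96)*(√2*√(-71/2)) = (7 - 96)*(√2*(I*√142/2)) = -89*I*√71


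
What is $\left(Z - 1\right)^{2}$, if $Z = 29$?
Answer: $784$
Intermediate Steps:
$\left(Z - 1\right)^{2} = \left(29 - 1\right)^{2} = 28^{2} = 784$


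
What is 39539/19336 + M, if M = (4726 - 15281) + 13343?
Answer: 53948307/19336 ≈ 2790.0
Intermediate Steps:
M = 2788 (M = -10555 + 13343 = 2788)
39539/19336 + M = 39539/19336 + 2788 = 53948307/19336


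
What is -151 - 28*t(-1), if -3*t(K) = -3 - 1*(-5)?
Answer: -397/3 ≈ -132.33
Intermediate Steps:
t(K) = -⅔ (t(K) = -(-3 - 1*(-5))/3 = -(-3 + 5)/3 = -⅓*2 = -⅔)
-151 - 28*t(-1) = -151 - 28*(-⅔) = -151 + 56/3 = -397/3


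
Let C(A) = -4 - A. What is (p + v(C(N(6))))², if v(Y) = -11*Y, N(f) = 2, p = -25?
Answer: 1681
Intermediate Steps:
(p + v(C(N(6))))² = (-25 - 11*(-4 - 1*2))² = (-25 - 11*(-4 - 2))² = (-25 - 11*(-6))² = (-25 + 66)² = 41² = 1681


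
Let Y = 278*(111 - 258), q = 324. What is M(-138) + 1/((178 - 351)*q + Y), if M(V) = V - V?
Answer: -1/96918 ≈ -1.0318e-5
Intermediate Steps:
Y = -40866 (Y = 278*(-147) = -40866)
M(V) = 0
M(-138) + 1/((178 - 351)*q + Y) = 0 + 1/((178 - 351)*324 - 40866) = 0 + 1/(-173*324 - 40866) = 0 + 1/(-56052 - 40866) = 0 + 1/(-96918) = 0 - 1/96918 = -1/96918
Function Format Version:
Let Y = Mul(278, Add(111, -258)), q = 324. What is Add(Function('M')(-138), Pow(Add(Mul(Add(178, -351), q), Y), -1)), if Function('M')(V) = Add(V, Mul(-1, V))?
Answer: Rational(-1, 96918) ≈ -1.0318e-5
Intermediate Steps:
Y = -40866 (Y = Mul(278, -147) = -40866)
Function('M')(V) = 0
Add(Function('M')(-138), Pow(Add(Mul(Add(178, -351), q), Y), -1)) = Add(0, Pow(Add(Mul(Add(178, -351), 324), -40866), -1)) = Add(0, Pow(Add(Mul(-173, 324), -40866), -1)) = Add(0, Pow(Add(-56052, -40866), -1)) = Add(0, Pow(-96918, -1)) = Add(0, Rational(-1, 96918)) = Rational(-1, 96918)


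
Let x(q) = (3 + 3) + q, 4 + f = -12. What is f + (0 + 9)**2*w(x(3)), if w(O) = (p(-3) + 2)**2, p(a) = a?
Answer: 65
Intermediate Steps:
f = -16 (f = -4 - 12 = -16)
x(q) = 6 + q
w(O) = 1 (w(O) = (-3 + 2)**2 = (-1)**2 = 1)
f + (0 + 9)**2*w(x(3)) = -16 + (0 + 9)**2*1 = -16 + 9**2*1 = -16 + 81*1 = -16 + 81 = 65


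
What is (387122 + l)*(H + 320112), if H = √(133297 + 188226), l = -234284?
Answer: 48925277856 + 152838*√321523 ≈ 4.9012e+10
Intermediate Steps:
H = √321523 ≈ 567.03
(387122 + l)*(H + 320112) = (387122 - 234284)*(√321523 + 320112) = 152838*(320112 + √321523) = 48925277856 + 152838*√321523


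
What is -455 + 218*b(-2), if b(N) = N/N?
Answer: -237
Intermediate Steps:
b(N) = 1
-455 + 218*b(-2) = -455 + 218*1 = -455 + 218 = -237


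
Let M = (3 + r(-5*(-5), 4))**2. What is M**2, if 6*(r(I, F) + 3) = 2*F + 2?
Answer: 625/81 ≈ 7.7160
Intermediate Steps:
r(I, F) = -8/3 + F/3 (r(I, F) = -3 + (2*F + 2)/6 = -3 + (2 + 2*F)/6 = -3 + (1/3 + F/3) = -8/3 + F/3)
M = 25/9 (M = (3 + (-8/3 + (1/3)*4))**2 = (3 + (-8/3 + 4/3))**2 = (3 - 4/3)**2 = (5/3)**2 = 25/9 ≈ 2.7778)
M**2 = (25/9)**2 = 625/81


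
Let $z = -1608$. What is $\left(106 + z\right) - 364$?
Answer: $-1866$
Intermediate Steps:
$\left(106 + z\right) - 364 = \left(106 - 1608\right) - 364 = -1502 - 364 = -1866$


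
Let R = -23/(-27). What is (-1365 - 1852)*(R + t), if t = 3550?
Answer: -308423441/27 ≈ -1.1423e+7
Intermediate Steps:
R = 23/27 (R = -1/27*(-23) = 23/27 ≈ 0.85185)
(-1365 - 1852)*(R + t) = (-1365 - 1852)*(23/27 + 3550) = -3217*95873/27 = -308423441/27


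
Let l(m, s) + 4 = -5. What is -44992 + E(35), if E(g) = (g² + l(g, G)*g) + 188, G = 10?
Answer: -43894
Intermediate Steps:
l(m, s) = -9 (l(m, s) = -4 - 5 = -9)
E(g) = 188 + g² - 9*g (E(g) = (g² - 9*g) + 188 = 188 + g² - 9*g)
-44992 + E(35) = -44992 + (188 + 35² - 9*35) = -44992 + (188 + 1225 - 315) = -44992 + 1098 = -43894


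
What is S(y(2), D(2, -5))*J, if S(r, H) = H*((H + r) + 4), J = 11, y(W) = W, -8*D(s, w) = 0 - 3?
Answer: 1683/64 ≈ 26.297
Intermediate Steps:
D(s, w) = 3/8 (D(s, w) = -(0 - 3)/8 = -⅛*(-3) = 3/8)
S(r, H) = H*(4 + H + r)
S(y(2), D(2, -5))*J = (3*(4 + 3/8 + 2)/8)*11 = ((3/8)*(51/8))*11 = (153/64)*11 = 1683/64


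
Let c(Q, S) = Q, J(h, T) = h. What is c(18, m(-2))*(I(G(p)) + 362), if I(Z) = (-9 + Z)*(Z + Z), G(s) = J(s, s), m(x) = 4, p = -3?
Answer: 7812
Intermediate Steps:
G(s) = s
I(Z) = 2*Z*(-9 + Z) (I(Z) = (-9 + Z)*(2*Z) = 2*Z*(-9 + Z))
c(18, m(-2))*(I(G(p)) + 362) = 18*(2*(-3)*(-9 - 3) + 362) = 18*(2*(-3)*(-12) + 362) = 18*(72 + 362) = 18*434 = 7812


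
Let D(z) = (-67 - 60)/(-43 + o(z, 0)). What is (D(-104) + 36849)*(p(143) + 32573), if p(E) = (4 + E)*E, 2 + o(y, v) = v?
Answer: 88876645208/45 ≈ 1.9750e+9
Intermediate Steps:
o(y, v) = -2 + v
p(E) = E*(4 + E)
D(z) = 127/45 (D(z) = (-67 - 60)/(-43 + (-2 + 0)) = -127/(-43 - 2) = -127/(-45) = -127*(-1/45) = 127/45)
(D(-104) + 36849)*(p(143) + 32573) = (127/45 + 36849)*(143*(4 + 143) + 32573) = 1658332*(143*147 + 32573)/45 = 1658332*(21021 + 32573)/45 = (1658332/45)*53594 = 88876645208/45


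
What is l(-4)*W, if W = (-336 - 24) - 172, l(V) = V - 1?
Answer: 2660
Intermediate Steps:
l(V) = -1 + V
W = -532 (W = -360 - 172 = -532)
l(-4)*W = (-1 - 4)*(-532) = -5*(-532) = 2660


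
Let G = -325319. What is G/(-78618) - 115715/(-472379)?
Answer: 162771145771/37137492222 ≈ 4.3829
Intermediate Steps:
G/(-78618) - 115715/(-472379) = -325319/(-78618) - 115715/(-472379) = -325319*(-1/78618) - 115715*(-1/472379) = 325319/78618 + 115715/472379 = 162771145771/37137492222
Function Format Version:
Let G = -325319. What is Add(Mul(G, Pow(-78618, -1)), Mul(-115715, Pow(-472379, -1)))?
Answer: Rational(162771145771, 37137492222) ≈ 4.3829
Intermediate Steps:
Add(Mul(G, Pow(-78618, -1)), Mul(-115715, Pow(-472379, -1))) = Add(Mul(-325319, Pow(-78618, -1)), Mul(-115715, Pow(-472379, -1))) = Add(Mul(-325319, Rational(-1, 78618)), Mul(-115715, Rational(-1, 472379))) = Add(Rational(325319, 78618), Rational(115715, 472379)) = Rational(162771145771, 37137492222)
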